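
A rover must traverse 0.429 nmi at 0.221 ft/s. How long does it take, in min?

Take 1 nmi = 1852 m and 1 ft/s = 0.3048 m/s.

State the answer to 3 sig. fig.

0.429 nmi × 1852 → 794.508 m
0.221 ft/s × 0.3048 → 0.0673608 m/s
t = d / v = 794.508 m / 0.0673608 m/s = 11794.8 s
11794.8 s ÷ (60 s/min) = 196.58 min

197 min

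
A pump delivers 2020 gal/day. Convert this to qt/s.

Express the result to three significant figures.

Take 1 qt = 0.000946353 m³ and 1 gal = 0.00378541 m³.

0.0935 qt/s

2020 gal/day × 0.00378541 m³/gal ÷ 86400 s/day = 8.85015×10⁻⁵ m³/s
8.85015×10⁻⁵ m³/s ÷ 0.000946353 m³/qt = 0.0935185 qt/s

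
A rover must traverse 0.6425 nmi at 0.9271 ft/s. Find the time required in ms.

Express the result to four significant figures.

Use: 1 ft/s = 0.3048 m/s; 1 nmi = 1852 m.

0.6425 nmi × 1852 = 1189.91 m
0.9271 ft/s × 0.3048 = 0.28258 m/s
t = d / v = 1189.91 m / 0.28258 m/s = 4210.88 s
4210.88 s ÷ (0.001 s/ms) = 4.21088×10⁶ ms

4.211×10⁶ ms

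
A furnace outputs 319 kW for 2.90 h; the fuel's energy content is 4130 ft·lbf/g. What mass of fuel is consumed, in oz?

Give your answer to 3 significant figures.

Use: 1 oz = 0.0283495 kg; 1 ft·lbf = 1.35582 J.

319 kW → 319000 W
2.90 h → 10440 s
E = P × t = 319000 × 10440 = 3.33036×10⁹ J
4130 ft·lbf/g → 5.59954×10⁶ J/kg
m = E / e_s = 3.33036×10⁹ / 5.59954×10⁶ = 594.756 kg
In oz: 594.756 / 0.0283495 = 20979.4 oz

2.10×10⁴ oz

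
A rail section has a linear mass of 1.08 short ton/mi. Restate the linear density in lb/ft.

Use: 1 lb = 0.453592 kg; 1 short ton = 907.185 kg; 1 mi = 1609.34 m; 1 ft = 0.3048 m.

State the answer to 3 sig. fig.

1.08 short ton/mi × 907.185 kg/short ton ÷ 1609.34 m/mi = 0.608796 kg/m
0.608796 kg/m ÷ 0.453592 kg/lb × 0.3048 m/ft = 0.409092 lb/ft

0.409 lb/ft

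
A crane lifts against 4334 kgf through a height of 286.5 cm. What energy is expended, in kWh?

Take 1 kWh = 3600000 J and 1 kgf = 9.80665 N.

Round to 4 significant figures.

0.03382 kWh

4334 kgf × 9.80665 = 42502 N
286.5 cm × 0.01 = 2.865 m
W = F × d = 42502 N × 2.865 m = 121768 J
121768 J ÷ (3600000 J/kWh) = 0.0338244 kWh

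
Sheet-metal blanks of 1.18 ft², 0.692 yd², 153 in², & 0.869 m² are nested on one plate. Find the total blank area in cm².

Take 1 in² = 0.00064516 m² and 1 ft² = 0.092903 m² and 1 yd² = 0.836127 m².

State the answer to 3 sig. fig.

1.66×10⁴ cm²

1.18 ft² × 0.092903 = 0.109626 m²
0.692 yd² × 0.836127 = 0.5786 m²
153 in² × 0.00064516 = 0.0987095 m²
0.869 m² (already m²)
Combined: 0.109626 + 0.5786 + 0.0987095 + 0.869 = 1.65594 m²
In cm²: 1.65594 / 0.0001 = 16559.4 cm²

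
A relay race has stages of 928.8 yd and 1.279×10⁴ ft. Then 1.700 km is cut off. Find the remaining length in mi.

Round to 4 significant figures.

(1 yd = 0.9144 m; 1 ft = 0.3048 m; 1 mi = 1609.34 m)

1.894 mi

928.8 yd × 0.9144 = 849.295 m
1.279×10⁴ ft × 0.3048 = 3898.39 m
1.700 km × 1000 = 1700 m
Sum: 849.295 + 3898.39 − 1700 = 3047.68 m
In mi: 3047.68 / 1609.34 = 1.89375 mi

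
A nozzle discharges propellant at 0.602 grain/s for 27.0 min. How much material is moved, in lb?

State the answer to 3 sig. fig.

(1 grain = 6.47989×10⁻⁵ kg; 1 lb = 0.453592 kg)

0.602 grain/s → 3.90089×10⁻⁵ kg/s
27.0 min → 1620 s
m = ṁ × t = 3.90089×10⁻⁵ × 1620 = 0.0631944 kg
In lb: 0.0631944 / 0.453592 = 0.13932 lb

0.139 lb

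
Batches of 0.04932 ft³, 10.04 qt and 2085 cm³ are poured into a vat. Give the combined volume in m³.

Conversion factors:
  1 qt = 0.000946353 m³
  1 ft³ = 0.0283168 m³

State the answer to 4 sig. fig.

0.01298 m³

0.04932 ft³ × 0.0283168 = 0.00139658 m³
10.04 qt × 0.000946353 = 0.00950138 m³
2085 cm³ × 10⁻⁶ = 0.002085 m³
Sum: 0.00139658 + 0.00950138 + 0.002085 = 0.012983 m³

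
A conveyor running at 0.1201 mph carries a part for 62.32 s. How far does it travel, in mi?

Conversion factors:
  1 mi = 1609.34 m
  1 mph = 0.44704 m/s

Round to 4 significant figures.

0.1201 mph × 0.44704 → 0.0536895 m/s
d = v × t = 0.0536895 m/s × 62.32 s = 3.34593 m
3.34593 m ÷ (1609.34 m/mi) = 0.00207907 mi

0.002079 mi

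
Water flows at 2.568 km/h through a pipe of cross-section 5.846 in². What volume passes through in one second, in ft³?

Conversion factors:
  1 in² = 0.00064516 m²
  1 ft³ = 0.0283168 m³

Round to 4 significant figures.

2.568 km/h × (1/3.6) → 0.713333 m/s
5.846 in² × 0.00064516 → 0.00377161 m²
V = v × A × t = 0.713333 m/s × 0.00377161 m² × 1 s = 0.00269041 m³
0.00269041 m³ ÷ (0.0283168 m³/ft³) = 0.0950111 ft³

0.09501 ft³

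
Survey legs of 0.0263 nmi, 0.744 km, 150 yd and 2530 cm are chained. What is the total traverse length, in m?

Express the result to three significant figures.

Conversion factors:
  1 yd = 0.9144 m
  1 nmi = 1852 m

0.0263 nmi × 1852 = 48.7076 m
0.744 km × 1000 = 744 m
150 yd × 0.9144 = 137.16 m
2530 cm × 0.01 = 25.3 m
Total: 48.7076 + 744 + 137.16 + 25.3 = 955.168 m

955 m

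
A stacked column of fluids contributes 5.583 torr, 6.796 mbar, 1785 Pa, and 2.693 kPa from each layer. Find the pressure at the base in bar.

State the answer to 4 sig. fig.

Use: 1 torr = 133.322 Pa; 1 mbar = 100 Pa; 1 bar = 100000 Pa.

0.05902 bar

5.583 torr × 133.322 = 744.337 Pa
6.796 mbar × 100 = 679.6 Pa
1785 Pa (already Pa)
2.693 kPa × 1000 = 2693 Pa
Total: 744.337 + 679.6 + 1785 + 2693 = 5901.94 Pa
In bar: 5901.94 / 100000 = 0.0590194 bar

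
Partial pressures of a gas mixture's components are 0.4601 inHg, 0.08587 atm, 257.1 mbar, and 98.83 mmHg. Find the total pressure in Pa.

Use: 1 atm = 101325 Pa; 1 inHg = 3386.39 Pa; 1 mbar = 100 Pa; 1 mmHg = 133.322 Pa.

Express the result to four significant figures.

0.4601 inHg × 3386.39 → 1558.08 Pa
0.08587 atm × 101325 → 8700.78 Pa
257.1 mbar × 100 → 25710 Pa
98.83 mmHg × 133.322 → 13176.2 Pa
Sum: 1558.08 + 8700.78 + 25710 + 13176.2 = 49145.1 Pa

4.915×10⁴ Pa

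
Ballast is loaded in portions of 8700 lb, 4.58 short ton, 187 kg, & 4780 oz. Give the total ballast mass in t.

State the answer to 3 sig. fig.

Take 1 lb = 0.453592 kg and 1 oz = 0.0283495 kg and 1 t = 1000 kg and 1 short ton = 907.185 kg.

8700 lb × 0.453592 → 3946.25 kg
4.58 short ton × 907.185 → 4154.91 kg
187 kg (already kg)
4780 oz × 0.0283495 → 135.511 kg
Combined: 3946.25 + 4154.91 + 187 + 135.511 = 8423.67 kg
In t: 8423.67 / 1000 = 8.42367 t

8.42 t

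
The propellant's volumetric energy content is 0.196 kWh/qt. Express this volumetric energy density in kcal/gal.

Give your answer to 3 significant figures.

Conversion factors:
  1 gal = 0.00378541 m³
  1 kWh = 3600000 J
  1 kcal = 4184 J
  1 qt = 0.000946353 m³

675 kcal/gal

0.196 kWh/qt × 3600000 J/kWh ÷ 0.000946353 m³/qt = 7.45599×10⁸ J/m³
7.45599×10⁸ J/m³ ÷ 4184 J/kcal × 0.00378541 m³/gal = 674.569 kcal/gal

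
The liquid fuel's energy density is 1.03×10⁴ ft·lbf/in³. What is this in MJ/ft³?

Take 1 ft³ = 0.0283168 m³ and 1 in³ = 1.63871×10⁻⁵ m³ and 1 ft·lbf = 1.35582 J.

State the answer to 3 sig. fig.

24.1 MJ/ft³

1.03×10⁴ ft·lbf/in³ × 1.35582 J/ft·lbf ÷ 1.63871×10⁻⁵ m³/in³ = 8.52191×10⁸ J/m³
8.52191×10⁸ J/m³ ÷ 1000000 J/MJ × 0.0283168 m³/ft³ = 24.1313 MJ/ft³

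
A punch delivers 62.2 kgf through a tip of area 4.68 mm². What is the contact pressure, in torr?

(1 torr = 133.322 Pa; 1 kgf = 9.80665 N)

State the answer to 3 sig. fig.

9.78×10⁵ torr

62.2 kgf × 9.80665 = 609.974 N
4.68 mm² × 10⁻⁶ = 4.68×10⁻⁶ m²
P = F / A = 609.974 N / 4.68×10⁻⁶ m² = 1.30336×10⁸ Pa
1.30336×10⁸ Pa ÷ (133.322 Pa/torr) = 977603 torr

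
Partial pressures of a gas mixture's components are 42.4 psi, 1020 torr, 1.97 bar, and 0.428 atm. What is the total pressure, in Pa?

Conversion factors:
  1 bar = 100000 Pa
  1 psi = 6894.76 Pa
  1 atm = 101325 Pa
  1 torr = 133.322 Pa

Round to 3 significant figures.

6.69×10⁵ Pa

42.4 psi × 6894.76 = 292338 Pa
1020 torr × 133.322 = 135988 Pa
1.97 bar × 100000 = 197000 Pa
0.428 atm × 101325 = 43367.1 Pa
Sum: 292338 + 135988 + 197000 + 43367.1 = 668693 Pa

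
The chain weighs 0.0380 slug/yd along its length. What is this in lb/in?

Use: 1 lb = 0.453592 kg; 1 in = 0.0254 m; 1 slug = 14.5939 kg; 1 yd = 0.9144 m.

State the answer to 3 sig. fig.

0.0340 lb/in

0.0380 slug/yd × 14.5939 kg/slug ÷ 0.9144 m/yd = 0.606483 kg/m
0.606483 kg/m ÷ 0.453592 kg/lb × 0.0254 m/in = 0.0339615 lb/in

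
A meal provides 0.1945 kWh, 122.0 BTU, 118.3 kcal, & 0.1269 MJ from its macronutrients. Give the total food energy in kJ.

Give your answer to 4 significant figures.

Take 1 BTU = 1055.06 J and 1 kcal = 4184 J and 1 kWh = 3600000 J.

0.1945 kWh × 3600000 → 700200 J
122.0 BTU × 1055.06 → 128717 J
118.3 kcal × 4184 → 494967 J
0.1269 MJ × 1000000 → 126900 J
Total: 700200 + 128717 + 494967 + 126900 = 1.45078×10⁶ J
In kJ: 1.45078×10⁶ / 1000 = 1450.78 kJ

1451 kJ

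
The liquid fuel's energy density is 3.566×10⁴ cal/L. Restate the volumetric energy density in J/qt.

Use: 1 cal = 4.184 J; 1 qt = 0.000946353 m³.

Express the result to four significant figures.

3.566×10⁴ cal/L × 4.184 J/cal ÷ 0.001 m³/L = 1.49201×10⁸ J/m³
1.49201×10⁸ J/m³ × 0.000946353 m³/qt = 141197 J/qt

1.412×10⁵ J/qt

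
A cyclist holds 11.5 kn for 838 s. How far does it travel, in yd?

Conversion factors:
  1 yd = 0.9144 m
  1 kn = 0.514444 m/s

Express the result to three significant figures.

11.5 kn × 0.514444 = 5.91611 m/s
d = v × t = 5.91611 m/s × 838 s = 4957.7 m
4957.7 m ÷ (0.9144 m/yd) = 5421.81 yd

5420 yd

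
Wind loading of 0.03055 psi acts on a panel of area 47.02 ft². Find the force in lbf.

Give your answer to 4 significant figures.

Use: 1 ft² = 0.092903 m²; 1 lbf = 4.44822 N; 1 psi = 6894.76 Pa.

0.03055 psi × 6894.76 = 210.635 Pa
47.02 ft² × 0.092903 = 4.3683 m²
F = P × A = 210.635 Pa × 4.3683 m² = 920.117 N
920.117 N ÷ (4.44822 N/lbf) = 206.851 lbf

206.9 lbf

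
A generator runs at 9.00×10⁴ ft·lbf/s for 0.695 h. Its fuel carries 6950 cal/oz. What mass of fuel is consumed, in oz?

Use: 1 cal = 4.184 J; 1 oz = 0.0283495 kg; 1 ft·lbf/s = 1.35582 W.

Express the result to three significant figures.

9.00×10⁴ ft·lbf/s → 122024 W
0.695 h → 2502 s
E = P × t = 122024 × 2502 = 3.05304×10⁸ J
6950 cal/oz → 1.02573×10⁶ J/kg
m = E / e_s = 3.05304×10⁸ / 1.02573×10⁶ = 297.646 kg
In oz: 297.646 / 0.0283495 = 10499.2 oz

1.05×10⁴ oz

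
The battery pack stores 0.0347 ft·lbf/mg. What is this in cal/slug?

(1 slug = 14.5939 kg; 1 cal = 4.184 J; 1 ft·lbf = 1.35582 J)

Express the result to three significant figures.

0.0347 ft·lbf/mg × 1.35582 J/ft·lbf ÷ 10⁻⁶ kg/mg = 47047 J/kg
47047 J/kg ÷ 4.184 J/cal × 14.5939 kg/slug = 164101 cal/slug

1.64×10⁵ cal/slug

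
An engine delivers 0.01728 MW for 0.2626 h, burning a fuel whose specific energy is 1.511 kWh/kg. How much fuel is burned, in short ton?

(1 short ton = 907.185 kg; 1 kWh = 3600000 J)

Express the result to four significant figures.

0.003310 short ton

0.01728 MW → 17280 W
0.2626 h → 945.36 s
E = P × t = 17280 × 945.36 = 1.63358×10⁷ J
1.511 kWh/kg → 5.4396×10⁶ J/kg
m = E / e_s = 1.63358×10⁷ / 5.4396×10⁶ = 3.00313 kg
In short ton: 3.00313 / 907.185 = 0.00331038 short ton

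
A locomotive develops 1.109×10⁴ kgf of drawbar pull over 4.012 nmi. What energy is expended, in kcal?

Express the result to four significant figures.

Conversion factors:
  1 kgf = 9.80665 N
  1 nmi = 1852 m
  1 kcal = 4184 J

1.109×10⁴ kgf × 9.80665 = 108756 N
4.012 nmi × 1852 = 7430.22 m
W = F × d = 108756 N × 7430.22 m = 8.08081×10⁸ J
8.08081×10⁸ J ÷ (4184 J/kcal) = 193136 kcal

1.931×10⁵ kcal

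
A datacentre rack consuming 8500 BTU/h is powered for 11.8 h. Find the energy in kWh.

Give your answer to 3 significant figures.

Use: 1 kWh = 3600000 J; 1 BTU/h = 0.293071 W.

8500 BTU/h × 0.293071 → 2491.1 W
11.8 h × 3600 → 42480 s
E = P × t = 2491.1 W × 42480 s = 1.05822×10⁸ J
1.05822×10⁸ J ÷ (3600000 J/kWh) = 29.395 kWh

29.4 kWh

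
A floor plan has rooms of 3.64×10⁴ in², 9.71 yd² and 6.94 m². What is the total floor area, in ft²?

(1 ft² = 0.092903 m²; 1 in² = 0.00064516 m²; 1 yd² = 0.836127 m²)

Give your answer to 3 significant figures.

415 ft²

3.64×10⁴ in² × 0.00064516 = 23.4838 m²
9.71 yd² × 0.836127 = 8.11879 m²
6.94 m² (already m²)
Sum: 23.4838 + 8.11879 + 6.94 = 38.5426 m²
In ft²: 38.5426 / 0.092903 = 414.869 ft²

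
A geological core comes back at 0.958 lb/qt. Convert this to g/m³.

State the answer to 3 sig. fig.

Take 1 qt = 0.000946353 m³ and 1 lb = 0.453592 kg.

4.59×10⁵ g/m³

0.958 lb/qt × 0.453592 kg/lb ÷ 0.000946353 m³/qt = 459.174 kg/m³
459.174 kg/m³ ÷ 0.001 kg/g = 459174 g/m³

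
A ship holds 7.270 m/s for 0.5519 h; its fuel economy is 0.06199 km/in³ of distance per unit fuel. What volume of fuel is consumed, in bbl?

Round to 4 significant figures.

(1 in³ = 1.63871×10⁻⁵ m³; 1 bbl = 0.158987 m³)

0.02402 bbl

0.5519 h → 1986.84 s
d = v × t = 7.27 × 1986.84 = 14444.3 m
0.06199 km/in³ → 3.78285×10⁶ m/m³
V = d / (distance per unit fuel) = 14444.3 / 3.78285×10⁶ = 0.00381836 m³
In bbl: 0.00381836 / 0.158987 = 0.0240168 bbl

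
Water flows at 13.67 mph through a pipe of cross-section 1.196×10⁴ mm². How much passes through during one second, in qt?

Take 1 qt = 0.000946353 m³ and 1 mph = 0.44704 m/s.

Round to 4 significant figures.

77.23 qt

13.67 mph × 0.44704 → 6.11104 m/s
1.196×10⁴ mm² × 10⁻⁶ → 0.01196 m²
V = v × A × t = 6.11104 m/s × 0.01196 m² × 1 s = 0.073088 m³
0.073088 m³ ÷ (0.000946353 m³/qt) = 77.2312 qt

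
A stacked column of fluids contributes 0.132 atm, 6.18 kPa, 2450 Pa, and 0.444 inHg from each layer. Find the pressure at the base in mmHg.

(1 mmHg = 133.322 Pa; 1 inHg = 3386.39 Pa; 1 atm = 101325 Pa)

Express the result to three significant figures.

176 mmHg

0.132 atm × 101325 = 13374.9 Pa
6.18 kPa × 1000 = 6180 Pa
2450 Pa (already Pa)
0.444 inHg × 3386.39 = 1503.56 Pa
Sum: 13374.9 + 6180 + 2450 + 1503.56 = 23508.5 Pa
In mmHg: 23508.5 / 133.322 = 176.329 mmHg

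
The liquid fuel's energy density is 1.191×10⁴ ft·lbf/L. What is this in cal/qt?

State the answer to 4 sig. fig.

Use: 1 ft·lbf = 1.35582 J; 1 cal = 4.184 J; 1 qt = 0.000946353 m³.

1.191×10⁴ ft·lbf/L × 1.35582 J/ft·lbf ÷ 0.001 m³/L = 1.61478×10⁷ J/m³
1.61478×10⁷ J/m³ ÷ 4.184 J/cal × 0.000946353 m³/qt = 3652.37 cal/qt

3652 cal/qt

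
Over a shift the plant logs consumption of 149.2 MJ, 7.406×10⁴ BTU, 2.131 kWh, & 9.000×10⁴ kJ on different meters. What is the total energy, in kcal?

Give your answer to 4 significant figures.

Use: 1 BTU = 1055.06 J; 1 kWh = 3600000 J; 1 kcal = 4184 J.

149.2 MJ × 1000000 → 1.492×10⁸ J
7.406×10⁴ BTU × 1055.06 → 7.81377×10⁷ J
2.131 kWh × 3600000 → 7.6716×10⁶ J
9.000×10⁴ kJ × 1000 → 9×10⁷ J
Sum: 1.492×10⁸ + 7.81377×10⁷ + 7.6716×10⁶ + 9×10⁷ = 3.25009×10⁸ J
In kcal: 3.25009×10⁸ / 4184 = 77679 kcal

7.768×10⁴ kcal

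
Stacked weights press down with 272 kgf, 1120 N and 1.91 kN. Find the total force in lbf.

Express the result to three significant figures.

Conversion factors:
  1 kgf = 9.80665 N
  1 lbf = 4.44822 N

1280 lbf

272 kgf × 9.80665 → 2667.41 N
1120 N (already N)
1.91 kN × 1000 → 1910 N
Combined: 2667.41 + 1120 + 1910 = 5697.41 N
In lbf: 5697.41 / 4.44822 = 1280.83 lbf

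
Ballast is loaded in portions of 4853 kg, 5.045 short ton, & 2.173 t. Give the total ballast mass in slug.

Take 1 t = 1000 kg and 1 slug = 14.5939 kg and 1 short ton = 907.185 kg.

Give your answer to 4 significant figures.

4853 kg (already kg)
5.045 short ton × 907.185 = 4576.75 kg
2.173 t × 1000 = 2173 kg
Sum: 4853 + 4576.75 + 2173 = 11602.8 kg
In slug: 11602.8 / 14.5939 = 795.045 slug

795.0 slug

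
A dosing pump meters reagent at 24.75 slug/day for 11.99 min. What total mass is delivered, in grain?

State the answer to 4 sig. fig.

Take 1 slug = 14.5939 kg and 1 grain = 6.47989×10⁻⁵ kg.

24.75 slug/day → 0.00418054 kg/s
11.99 min → 719.4 s
m = ṁ × t = 0.00418054 × 719.4 = 3.00748 kg
In grain: 3.00748 / 6.47989×10⁻⁵ = 46412.5 grain

4.641×10⁴ grain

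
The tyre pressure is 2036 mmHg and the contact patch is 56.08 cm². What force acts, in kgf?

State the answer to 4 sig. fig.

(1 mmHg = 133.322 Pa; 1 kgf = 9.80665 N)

2036 mmHg × 133.322 → 271444 Pa
56.08 cm² × 0.0001 → 0.005608 m²
F = P × A = 271444 Pa × 0.005608 m² = 1522.26 N
1522.26 N ÷ (9.80665 N/kgf) = 155.227 kgf

155.2 kgf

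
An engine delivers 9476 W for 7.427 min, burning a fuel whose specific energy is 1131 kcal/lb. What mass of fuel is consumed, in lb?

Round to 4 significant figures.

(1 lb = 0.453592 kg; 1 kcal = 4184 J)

7.427 min → 445.62 s
E = P × t = 9476 × 445.62 = 4.2227×10⁶ J
1131 kcal/lb → 1.04325×10⁷ J/kg
m = E / e_s = 4.2227×10⁶ / 1.04325×10⁷ = 0.404764 kg
In lb: 0.404764 / 0.453592 = 0.892353 lb

0.8924 lb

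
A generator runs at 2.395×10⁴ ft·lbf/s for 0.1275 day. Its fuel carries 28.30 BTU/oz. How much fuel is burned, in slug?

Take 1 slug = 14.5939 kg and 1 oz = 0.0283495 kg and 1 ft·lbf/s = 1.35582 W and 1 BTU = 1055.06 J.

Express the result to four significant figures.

2.395×10⁴ ft·lbf/s → 32471.9 W
0.1275 day → 11016 s
E = P × t = 32471.9 × 11016 = 3.5771×10⁸ J
28.30 BTU/oz → 1.05322×10⁶ J/kg
m = E / e_s = 3.5771×10⁸ / 1.05322×10⁶ = 339.635 kg
In slug: 339.635 / 14.5939 = 23.2724 slug

23.27 slug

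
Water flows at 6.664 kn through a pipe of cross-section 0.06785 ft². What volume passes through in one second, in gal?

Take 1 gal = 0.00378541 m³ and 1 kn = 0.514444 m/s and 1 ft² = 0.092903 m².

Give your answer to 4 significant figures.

6.664 kn × 0.514444 → 3.42825 m/s
0.06785 ft² × 0.092903 → 0.00630347 m²
V = v × A × t = 3.42825 m/s × 0.00630347 m² × 1 s = 0.0216099 m³
0.0216099 m³ ÷ (0.00378541 m³/gal) = 5.70873 gal

5.709 gal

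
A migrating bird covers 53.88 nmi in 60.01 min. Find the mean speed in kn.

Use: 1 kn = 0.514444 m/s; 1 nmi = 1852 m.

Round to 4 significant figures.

53.87 kn

53.88 nmi × 1852 → 99785.8 m
60.01 min × 60 → 3600.6 s
v = d / t = 99785.8 m / 3600.6 s = 27.7137 m/s
27.7137 m/s ÷ (0.514444 m/s/kn) = 53.8712 kn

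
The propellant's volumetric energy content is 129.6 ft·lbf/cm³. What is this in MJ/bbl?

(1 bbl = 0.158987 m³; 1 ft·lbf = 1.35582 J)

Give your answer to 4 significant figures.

129.6 ft·lbf/cm³ × 1.35582 J/ft·lbf ÷ 10⁻⁶ m³/cm³ = 1.75714×10⁸ J/m³
1.75714×10⁸ J/m³ ÷ 1000000 J/MJ × 0.158987 m³/bbl = 27.9362 MJ/bbl

27.94 MJ/bbl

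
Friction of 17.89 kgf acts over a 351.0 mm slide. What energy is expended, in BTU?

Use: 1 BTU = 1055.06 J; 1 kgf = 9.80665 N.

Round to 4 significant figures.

0.05837 BTU

17.89 kgf × 9.80665 = 175.441 N
351.0 mm × 0.001 = 0.351 m
W = F × d = 175.441 N × 0.351 m = 61.5798 J
61.5798 J ÷ (1055.06 J/BTU) = 0.0583662 BTU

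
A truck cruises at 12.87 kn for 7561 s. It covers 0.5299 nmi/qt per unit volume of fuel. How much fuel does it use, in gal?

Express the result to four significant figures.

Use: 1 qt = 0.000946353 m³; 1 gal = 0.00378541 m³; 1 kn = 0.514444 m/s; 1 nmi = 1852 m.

12.75 gal

12.87 kn → 6.62089 m/s
d = v × t = 6.62089 × 7561 = 50060.5 m
0.5299 nmi/qt → 1.03701×10⁶ m/m³
V = d / (distance per unit fuel) = 50060.5 / 1.03701×10⁶ = 0.0482739 m³
In gal: 0.0482739 / 0.00378541 = 12.7526 gal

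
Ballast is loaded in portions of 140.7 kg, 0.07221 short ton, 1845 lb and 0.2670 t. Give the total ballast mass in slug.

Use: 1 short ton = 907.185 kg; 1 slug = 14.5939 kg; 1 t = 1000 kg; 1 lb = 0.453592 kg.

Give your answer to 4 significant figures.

89.77 slug

140.7 kg (already kg)
0.07221 short ton × 907.185 = 65.5078 kg
1845 lb × 0.453592 = 836.877 kg
0.2670 t × 1000 = 267 kg
Total: 140.7 + 65.5078 + 836.877 + 267 = 1310.08 kg
In slug: 1310.08 / 14.5939 = 89.769 slug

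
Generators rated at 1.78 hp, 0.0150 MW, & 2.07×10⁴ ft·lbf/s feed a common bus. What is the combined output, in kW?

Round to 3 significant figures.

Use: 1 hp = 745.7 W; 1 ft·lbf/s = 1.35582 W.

44.4 kW

1.78 hp × 745.7 → 1327.35 W
0.0150 MW × 1000000 → 15000 W
2.07×10⁴ ft·lbf/s × 1.35582 → 28065.5 W
Sum: 1327.35 + 15000 + 28065.5 = 44392.8 W
In kW: 44392.8 / 1000 = 44.3928 kW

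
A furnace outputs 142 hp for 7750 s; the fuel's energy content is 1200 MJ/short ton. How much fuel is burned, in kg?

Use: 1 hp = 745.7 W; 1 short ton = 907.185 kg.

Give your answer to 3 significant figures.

142 hp → 105889 W
E = P × t = 105889 × 7750 = 8.2064×10⁸ J
1200 MJ/short ton → 1.32277×10⁶ J/kg
m = E / e_s = 8.2064×10⁸ / 1.32277×10⁶ = 620.395 kg

620 kg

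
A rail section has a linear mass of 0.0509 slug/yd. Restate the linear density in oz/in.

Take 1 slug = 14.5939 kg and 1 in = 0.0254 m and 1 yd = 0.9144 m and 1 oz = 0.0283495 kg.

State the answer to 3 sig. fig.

0.728 oz/in

0.0509 slug/yd × 14.5939 kg/slug ÷ 0.9144 m/yd = 0.812368 kg/m
0.812368 kg/m ÷ 0.0283495 kg/oz × 0.0254 m/in = 0.727849 oz/in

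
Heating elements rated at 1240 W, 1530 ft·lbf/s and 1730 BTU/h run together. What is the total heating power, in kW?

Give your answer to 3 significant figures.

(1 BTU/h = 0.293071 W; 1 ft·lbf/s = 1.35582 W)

1240 W (already W)
1530 ft·lbf/s × 1.35582 = 2074.4 W
1730 BTU/h × 0.293071 = 507.013 W
Combined: 1240 + 2074.4 + 507.013 = 3821.41 W
In kW: 3821.41 / 1000 = 3.82141 kW

3.82 kW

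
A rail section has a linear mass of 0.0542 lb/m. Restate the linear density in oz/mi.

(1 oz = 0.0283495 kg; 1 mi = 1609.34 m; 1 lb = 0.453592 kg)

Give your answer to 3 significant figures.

1400 oz/mi

0.0542 lb/m × 0.453592 kg/lb = 0.0245847 kg/m
0.0245847 kg/m ÷ 0.0283495 kg/oz × 1609.34 m/mi = 1395.62 oz/mi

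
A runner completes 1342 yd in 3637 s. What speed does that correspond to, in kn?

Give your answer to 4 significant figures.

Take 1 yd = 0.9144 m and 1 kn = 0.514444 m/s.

0.6559 kn

1342 yd × 0.9144 = 1227.12 m
v = d / t = 1227.12 m / 3637 s = 0.337399 m/s
0.337399 m/s ÷ (0.514444 m/s/kn) = 0.655852 kn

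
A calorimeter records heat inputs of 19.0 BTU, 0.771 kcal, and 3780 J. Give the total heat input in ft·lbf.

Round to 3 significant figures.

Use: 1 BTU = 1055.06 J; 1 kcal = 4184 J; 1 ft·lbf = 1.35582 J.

19.0 BTU × 1055.06 = 20046.1 J
0.771 kcal × 4184 = 3225.86 J
3780 J (already J)
Sum: 20046.1 + 3225.86 + 3780 = 27052 J
In ft·lbf: 27052 / 1.35582 = 19952.5 ft·lbf

2.00×10⁴ ft·lbf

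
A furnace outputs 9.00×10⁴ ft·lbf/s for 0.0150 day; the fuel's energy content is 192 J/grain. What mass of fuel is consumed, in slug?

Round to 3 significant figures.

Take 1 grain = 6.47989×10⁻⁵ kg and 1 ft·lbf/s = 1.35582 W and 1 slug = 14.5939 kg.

3.66 slug

9.00×10⁴ ft·lbf/s → 122024 W
0.0150 day → 1296 s
E = P × t = 122024 × 1296 = 1.58143×10⁸ J
192 J/grain → 2.96301×10⁶ J/kg
m = E / e_s = 1.58143×10⁸ / 2.96301×10⁶ = 53.3724 kg
In slug: 53.3724 / 14.5939 = 3.65717 slug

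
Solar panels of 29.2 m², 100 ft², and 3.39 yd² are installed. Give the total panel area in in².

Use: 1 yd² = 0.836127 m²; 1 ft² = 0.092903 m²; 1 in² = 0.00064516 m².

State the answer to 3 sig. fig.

29.2 m² (already m²)
100 ft² × 0.092903 = 9.2903 m²
3.39 yd² × 0.836127 = 2.83447 m²
Total: 29.2 + 9.2903 + 2.83447 = 41.3248 m²
In in²: 41.3248 / 0.00064516 = 64053.6 in²

6.41×10⁴ in²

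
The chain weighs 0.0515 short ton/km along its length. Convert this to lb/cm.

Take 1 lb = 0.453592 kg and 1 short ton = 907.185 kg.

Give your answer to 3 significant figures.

0.00103 lb/cm

0.0515 short ton/km × 907.185 kg/short ton ÷ 1000 m/km = 0.04672 kg/m
0.04672 kg/m ÷ 0.453592 kg/lb × 0.01 m/cm = 0.00103 lb/cm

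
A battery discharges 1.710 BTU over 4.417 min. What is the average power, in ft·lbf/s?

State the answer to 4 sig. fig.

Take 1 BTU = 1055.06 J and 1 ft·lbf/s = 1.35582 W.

1.710 BTU × 1055.06 → 1804.15 J
4.417 min × 60 → 265.02 s
P = E / t = 1804.15 J / 265.02 s = 6.8076 W
6.8076 W ÷ (1.35582 W/ft·lbf/s) = 5.02102 ft·lbf/s

5.021 ft·lbf/s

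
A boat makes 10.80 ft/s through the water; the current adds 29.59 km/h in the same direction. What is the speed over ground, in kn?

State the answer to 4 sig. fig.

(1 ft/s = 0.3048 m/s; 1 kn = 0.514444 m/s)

22.38 kn

10.80 ft/s × 0.3048 → 3.29184 m/s
29.59 km/h × (1/3.6) → 8.21944 m/s
Combined: 3.29184 + 8.21944 = 11.5113 m/s
In kn: 11.5113 / 0.514444 = 22.3762 kn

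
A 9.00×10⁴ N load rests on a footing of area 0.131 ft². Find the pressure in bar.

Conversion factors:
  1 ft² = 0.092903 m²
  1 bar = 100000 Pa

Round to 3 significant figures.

74.0 bar

0.131 ft² × 0.092903 → 0.0121703 m²
P = F / A = 90000 N / 0.0121703 m² = 7.39505×10⁶ Pa
7.39505×10⁶ Pa ÷ (100000 Pa/bar) = 73.9505 bar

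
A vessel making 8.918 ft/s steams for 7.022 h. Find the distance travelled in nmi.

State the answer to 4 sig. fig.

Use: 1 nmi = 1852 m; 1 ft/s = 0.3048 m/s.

37.10 nmi

8.918 ft/s × 0.3048 = 2.71821 m/s
7.022 h × 3600 = 25279.2 s
d = v × t = 2.71821 m/s × 25279.2 s = 68714.2 m
68714.2 m ÷ (1852 m/nmi) = 37.1027 nmi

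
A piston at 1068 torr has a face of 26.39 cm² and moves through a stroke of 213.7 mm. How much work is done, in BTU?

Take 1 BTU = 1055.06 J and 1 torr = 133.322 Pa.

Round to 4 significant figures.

0.07611 BTU

1068 torr → 142388 Pa
26.39 cm² → 0.002639 m²
F = P × A = 142388 × 0.002639 = 375.762 N
213.7 mm → 0.2137 m
W = F × d = 375.762 × 0.2137 = 80.3003 J
In BTU: 80.3003 / 1055.06 = 0.0761097 BTU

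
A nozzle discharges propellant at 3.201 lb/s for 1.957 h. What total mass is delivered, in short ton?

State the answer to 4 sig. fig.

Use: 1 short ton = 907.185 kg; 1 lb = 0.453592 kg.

11.28 short ton

3.201 lb/s → 1.45195 kg/s
1.957 h → 7045.2 s
m = ṁ × t = 1.45195 × 7045.2 = 10229.3 kg
In short ton: 10229.3 / 907.185 = 11.2759 short ton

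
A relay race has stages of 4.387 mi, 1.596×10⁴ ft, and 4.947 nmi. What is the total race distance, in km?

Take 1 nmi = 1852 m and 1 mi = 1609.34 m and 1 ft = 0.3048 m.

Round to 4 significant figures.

4.387 mi × 1609.34 → 7060.17 m
1.596×10⁴ ft × 0.3048 → 4864.61 m
4.947 nmi × 1852 → 9161.84 m
Total: 7060.17 + 4864.61 + 9161.84 = 21086.6 m
In km: 21086.6 / 1000 = 21.0866 km

21.09 km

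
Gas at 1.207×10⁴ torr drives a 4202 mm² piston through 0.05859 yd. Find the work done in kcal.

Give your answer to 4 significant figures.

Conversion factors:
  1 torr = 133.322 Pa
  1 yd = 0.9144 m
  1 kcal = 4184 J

0.08658 kcal

1.207×10⁴ torr → 1.6092×10⁶ Pa
4202 mm² → 0.004202 m²
F = P × A = 1.6092×10⁶ × 0.004202 = 6761.86 N
0.05859 yd → 0.0535747 m
W = F × d = 6761.86 × 0.0535747 = 362.265 J
In kcal: 362.265 / 4184 = 0.0865834 kcal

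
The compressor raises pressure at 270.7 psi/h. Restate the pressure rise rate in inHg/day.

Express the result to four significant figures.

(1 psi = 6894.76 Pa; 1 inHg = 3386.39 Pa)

270.7 psi/h × 6894.76 Pa/psi ÷ 3600 s/h = 518.448 Pa/s
518.448 Pa/s ÷ 3386.39 Pa/inHg × 86400 s/day = 13227.6 inHg/day

1.323×10⁴ inHg/day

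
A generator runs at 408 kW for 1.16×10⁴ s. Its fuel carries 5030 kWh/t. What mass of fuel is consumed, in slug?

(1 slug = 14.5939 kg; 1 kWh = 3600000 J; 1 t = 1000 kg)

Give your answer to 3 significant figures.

17.9 slug

408 kW → 408000 W
E = P × t = 408000 × 11600 = 4.7328×10⁹ J
5030 kWh/t → 1.8108×10⁷ J/kg
m = E / e_s = 4.7328×10⁹ / 1.8108×10⁷ = 261.365 kg
In slug: 261.365 / 14.5939 = 17.9092 slug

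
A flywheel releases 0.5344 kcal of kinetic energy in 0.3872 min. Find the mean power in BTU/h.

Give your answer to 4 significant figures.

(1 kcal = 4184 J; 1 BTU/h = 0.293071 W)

328.4 BTU/h

0.5344 kcal × 4184 = 2235.93 J
0.3872 min × 60 = 23.232 s
P = E / t = 2235.93 J / 23.232 s = 96.2435 W
96.2435 W ÷ (0.293071 W/BTU/h) = 328.397 BTU/h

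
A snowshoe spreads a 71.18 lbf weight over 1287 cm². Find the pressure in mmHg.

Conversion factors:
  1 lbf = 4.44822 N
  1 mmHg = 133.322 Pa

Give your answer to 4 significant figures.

18.45 mmHg

71.18 lbf × 4.44822 → 316.624 N
1287 cm² × 0.0001 → 0.1287 m²
P = F / A = 316.624 N / 0.1287 m² = 2460.17 Pa
2460.17 Pa ÷ (133.322 Pa/mmHg) = 18.4528 mmHg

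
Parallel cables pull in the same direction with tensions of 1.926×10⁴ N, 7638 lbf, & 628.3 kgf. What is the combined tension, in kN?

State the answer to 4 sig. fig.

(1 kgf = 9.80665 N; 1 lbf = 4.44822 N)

1.926×10⁴ N (already N)
7638 lbf × 4.44822 = 33975.5 N
628.3 kgf × 9.80665 = 6161.52 N
Total: 19260 + 33975.5 + 6161.52 = 59397 N
In kN: 59397 / 1000 = 59.397 kN

59.40 kN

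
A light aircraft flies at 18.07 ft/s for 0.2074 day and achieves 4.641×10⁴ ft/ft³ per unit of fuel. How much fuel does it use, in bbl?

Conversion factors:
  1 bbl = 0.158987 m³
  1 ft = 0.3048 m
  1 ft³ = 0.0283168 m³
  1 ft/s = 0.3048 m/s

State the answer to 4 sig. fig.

18.07 ft/s → 5.50774 m/s
0.2074 day → 17919.4 s
d = v × t = 5.50774 × 17919.4 = 98695.4 m
4.641×10⁴ ft/ft³ → 499554 m/m³
V = d / (distance per unit fuel) = 98695.4 / 499554 = 0.197567 m³
In bbl: 0.197567 / 0.158987 = 1.24266 bbl

1.243 bbl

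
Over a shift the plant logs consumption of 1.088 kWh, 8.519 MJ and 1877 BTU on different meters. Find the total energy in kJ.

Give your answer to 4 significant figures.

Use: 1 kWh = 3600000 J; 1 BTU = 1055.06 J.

1.088 kWh × 3600000 = 3.9168×10⁶ J
8.519 MJ × 1000000 = 8.519×10⁶ J
1877 BTU × 1055.06 = 1.98035×10⁶ J
Total: 3.9168×10⁶ + 8.519×10⁶ + 1.98035×10⁶ = 1.44162×10⁷ J
In kJ: 1.44162×10⁷ / 1000 = 14416.2 kJ

1.442×10⁴ kJ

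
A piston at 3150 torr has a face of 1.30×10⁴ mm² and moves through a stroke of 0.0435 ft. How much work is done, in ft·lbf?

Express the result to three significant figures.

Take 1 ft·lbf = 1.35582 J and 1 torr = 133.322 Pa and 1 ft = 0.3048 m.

3150 torr → 419964 Pa
1.30×10⁴ mm² → 0.013 m²
F = P × A = 419964 × 0.013 = 5459.53 N
0.0435 ft → 0.0132588 m
W = F × d = 5459.53 × 0.0132588 = 72.3868 J
In ft·lbf: 72.3868 / 1.35582 = 53.3897 ft·lbf

53.4 ft·lbf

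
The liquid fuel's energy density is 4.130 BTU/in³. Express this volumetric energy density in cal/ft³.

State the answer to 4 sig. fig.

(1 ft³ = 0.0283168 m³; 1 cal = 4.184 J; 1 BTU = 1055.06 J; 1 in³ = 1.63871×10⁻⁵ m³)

1.800×10⁶ cal/ft³

4.130 BTU/in³ × 1055.06 J/BTU ÷ 1.63871×10⁻⁵ m³/in³ = 2.65904×10⁸ J/m³
2.65904×10⁸ J/m³ ÷ 4.184 J/cal × 0.0283168 m³/ft³ = 1.79961×10⁶ cal/ft³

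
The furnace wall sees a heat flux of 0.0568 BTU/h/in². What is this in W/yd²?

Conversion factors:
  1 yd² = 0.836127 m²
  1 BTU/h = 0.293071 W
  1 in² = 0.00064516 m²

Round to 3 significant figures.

21.6 W/yd²

0.0568 BTU/h/in² × 0.293071 W/BTU/h ÷ 0.00064516 m²/in² = 25.802 W/m²
25.802 W/m² × 0.836127 m²/yd² = 21.5737 W/yd²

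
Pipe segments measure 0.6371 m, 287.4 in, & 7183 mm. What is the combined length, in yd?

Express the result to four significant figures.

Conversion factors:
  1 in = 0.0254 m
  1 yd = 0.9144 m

16.54 yd

0.6371 m (already m)
287.4 in × 0.0254 → 7.29996 m
7183 mm × 0.001 → 7.183 m
Combined: 0.6371 + 7.29996 + 7.183 = 15.1201 m
In yd: 15.1201 / 0.9144 = 16.5355 yd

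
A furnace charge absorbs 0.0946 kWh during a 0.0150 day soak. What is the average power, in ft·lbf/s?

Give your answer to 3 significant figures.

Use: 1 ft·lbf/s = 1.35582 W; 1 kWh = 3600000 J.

0.0946 kWh × 3600000 = 340560 J
0.0150 day × 86400 = 1296 s
P = E / t = 340560 J / 1296 s = 262.778 W
262.778 W ÷ (1.35582 W/ft·lbf/s) = 193.815 ft·lbf/s

194 ft·lbf/s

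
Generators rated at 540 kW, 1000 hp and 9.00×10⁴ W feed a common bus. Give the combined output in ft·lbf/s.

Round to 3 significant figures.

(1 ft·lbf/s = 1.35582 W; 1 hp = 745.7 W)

1.01×10⁶ ft·lbf/s

540 kW × 1000 = 540000 W
1000 hp × 745.7 = 745700 W
9.00×10⁴ W (already W)
Combined: 540000 + 745700 + 90000 = 1.3757×10⁶ W
In ft·lbf/s: 1.3757×10⁶ / 1.35582 = 1.01466×10⁶ ft·lbf/s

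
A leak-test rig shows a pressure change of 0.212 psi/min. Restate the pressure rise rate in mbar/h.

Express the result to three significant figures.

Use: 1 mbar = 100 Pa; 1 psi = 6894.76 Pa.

877 mbar/h

0.212 psi/min × 6894.76 Pa/psi ÷ 60 s/min = 24.3615 Pa/s
24.3615 Pa/s ÷ 100 Pa/mbar × 3600 s/h = 877.014 mbar/h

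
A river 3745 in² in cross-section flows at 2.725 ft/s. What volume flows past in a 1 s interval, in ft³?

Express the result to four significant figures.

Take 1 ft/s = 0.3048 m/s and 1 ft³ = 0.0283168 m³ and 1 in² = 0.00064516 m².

2.725 ft/s × 0.3048 = 0.83058 m/s
3745 in² × 0.00064516 = 2.41612 m²
V = v × A × t = 0.83058 m/s × 2.41612 m² × 1 s = 2.00678 m³
2.00678 m³ ÷ (0.0283168 m³/ft³) = 70.8689 ft³

70.87 ft³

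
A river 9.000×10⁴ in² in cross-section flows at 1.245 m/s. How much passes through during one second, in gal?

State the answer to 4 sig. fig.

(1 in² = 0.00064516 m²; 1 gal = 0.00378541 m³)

9.000×10⁴ in² × 0.00064516 → 58.0644 m²
V = v × A × t = 1.245 m/s × 58.0644 m² × 1 s = 72.2902 m³
72.2902 m³ ÷ (0.00378541 m³/gal) = 19097.1 gal

1.910×10⁴ gal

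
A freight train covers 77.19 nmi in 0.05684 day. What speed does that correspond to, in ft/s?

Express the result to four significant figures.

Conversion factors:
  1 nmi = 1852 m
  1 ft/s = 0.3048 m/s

77.19 nmi × 1852 → 142956 m
0.05684 day × 86400 → 4910.98 s
v = d / t = 142956 m / 4910.98 s = 29.1095 m/s
29.1095 m/s ÷ (0.3048 m/s/ft/s) = 95.5036 ft/s

95.50 ft/s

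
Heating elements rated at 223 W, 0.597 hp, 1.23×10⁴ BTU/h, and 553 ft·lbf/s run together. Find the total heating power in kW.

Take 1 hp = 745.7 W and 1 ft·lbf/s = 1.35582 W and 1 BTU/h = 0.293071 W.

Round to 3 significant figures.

5.02 kW

223 W (already W)
0.597 hp × 745.7 = 445.183 W
1.23×10⁴ BTU/h × 0.293071 = 3604.77 W
553 ft·lbf/s × 1.35582 = 749.768 W
Total: 223 + 445.183 + 3604.77 + 749.768 = 5022.72 W
In kW: 5022.72 / 1000 = 5.02272 kW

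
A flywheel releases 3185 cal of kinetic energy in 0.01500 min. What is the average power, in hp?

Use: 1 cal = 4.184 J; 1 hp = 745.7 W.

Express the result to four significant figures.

19.86 hp

3185 cal × 4.184 → 13326 J
0.01500 min × 60 → 0.9 s
P = E / t = 13326 J / 0.9 s = 14806.7 W
14806.7 W ÷ (745.7 W/hp) = 19.8561 hp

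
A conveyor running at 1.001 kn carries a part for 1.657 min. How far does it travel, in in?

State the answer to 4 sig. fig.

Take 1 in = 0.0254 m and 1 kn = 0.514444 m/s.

1.001 kn × 0.514444 = 0.514958 m/s
1.657 min × 60 = 99.42 s
d = v × t = 0.514958 m/s × 99.42 s = 51.1971 m
51.1971 m ÷ (0.0254 m/in) = 2015.63 in

2016 in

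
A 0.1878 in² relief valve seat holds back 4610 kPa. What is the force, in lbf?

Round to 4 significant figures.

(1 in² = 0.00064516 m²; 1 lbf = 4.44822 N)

125.6 lbf

4610 kPa × 1000 = 4.61×10⁶ Pa
0.1878 in² × 0.00064516 = 1.21161×10⁻⁴ m²
F = P × A = 4.61×10⁶ Pa × 1.21161×10⁻⁴ m² = 558.552 N
558.552 N ÷ (4.44822 N/lbf) = 125.568 lbf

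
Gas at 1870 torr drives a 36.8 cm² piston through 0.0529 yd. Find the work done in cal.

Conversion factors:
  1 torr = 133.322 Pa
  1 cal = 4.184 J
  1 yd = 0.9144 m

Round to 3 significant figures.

10.6 cal

1870 torr → 249312 Pa
36.8 cm² → 0.00368 m²
F = P × A = 249312 × 0.00368 = 917.468 N
0.0529 yd → 0.0483718 m
W = F × d = 917.468 × 0.0483718 = 44.3796 J
In cal: 44.3796 / 4.184 = 10.607 cal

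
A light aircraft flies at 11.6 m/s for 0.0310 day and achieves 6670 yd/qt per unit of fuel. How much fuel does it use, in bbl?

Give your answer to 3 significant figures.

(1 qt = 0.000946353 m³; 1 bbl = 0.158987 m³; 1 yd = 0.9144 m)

0.0303 bbl

0.0310 day → 2678.4 s
d = v × t = 11.6 × 2678.4 = 31069.4 m
6670 yd/qt → 6.44479×10⁶ m/m³
V = d / (distance per unit fuel) = 31069.4 / 6.44479×10⁶ = 0.00482086 m³
In bbl: 0.00482086 / 0.158987 = 0.0303224 bbl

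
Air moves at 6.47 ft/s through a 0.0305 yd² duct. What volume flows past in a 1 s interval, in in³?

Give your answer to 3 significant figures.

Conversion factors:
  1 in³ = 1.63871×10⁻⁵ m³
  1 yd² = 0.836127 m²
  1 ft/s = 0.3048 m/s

3070 in³

6.47 ft/s × 0.3048 → 1.97206 m/s
0.0305 yd² × 0.836127 → 0.0255019 m²
V = v × A × t = 1.97206 m/s × 0.0255019 m² × 1 s = 0.0502913 m³
0.0502913 m³ ÷ (1.63871×10⁻⁵ m³/in³) = 3068.96 in³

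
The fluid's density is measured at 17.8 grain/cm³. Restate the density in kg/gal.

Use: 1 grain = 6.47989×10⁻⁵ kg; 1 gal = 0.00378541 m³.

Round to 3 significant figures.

4.37 kg/gal

17.8 grain/cm³ × 6.47989×10⁻⁵ kg/grain ÷ 10⁻⁶ m³/cm³ = 1153.42 kg/m³
1153.42 kg/m³ × 0.00378541 m³/gal = 4.36617 kg/gal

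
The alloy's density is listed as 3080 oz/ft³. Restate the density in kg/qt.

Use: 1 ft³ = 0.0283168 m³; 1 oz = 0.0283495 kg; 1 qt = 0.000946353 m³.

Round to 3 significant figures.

3080 oz/ft³ × 0.0283495 kg/oz ÷ 0.0283168 m³/ft³ = 3083.56 kg/m³
3083.56 kg/m³ × 0.000946353 m³/qt = 2.91814 kg/qt

2.92 kg/qt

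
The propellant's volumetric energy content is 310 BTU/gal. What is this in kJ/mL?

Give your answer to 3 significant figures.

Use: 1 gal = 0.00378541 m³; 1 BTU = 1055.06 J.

0.0864 kJ/mL

310 BTU/gal × 1055.06 J/BTU ÷ 0.00378541 m³/gal = 8.64024×10⁷ J/m³
8.64024×10⁷ J/m³ ÷ 1000 J/kJ × 10⁻⁶ m³/mL = 0.0864024 kJ/mL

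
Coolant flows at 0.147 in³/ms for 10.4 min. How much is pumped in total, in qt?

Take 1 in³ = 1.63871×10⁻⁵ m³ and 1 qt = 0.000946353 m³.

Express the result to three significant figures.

0.147 in³/ms → 0.0024089 m³/s
10.4 min → 624 s
V = Q × t = 0.0024089 × 624 = 1.50315 m³
In qt: 1.50315 / 0.000946353 = 1588.36 qt

1590 qt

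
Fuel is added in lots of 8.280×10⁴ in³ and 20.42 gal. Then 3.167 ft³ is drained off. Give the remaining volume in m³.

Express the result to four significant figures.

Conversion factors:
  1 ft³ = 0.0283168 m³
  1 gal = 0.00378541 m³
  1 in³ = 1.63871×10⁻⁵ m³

8.280×10⁴ in³ × 1.63871×10⁻⁵ → 1.35685 m³
20.42 gal × 0.00378541 → 0.0772981 m³
3.167 ft³ × 0.0283168 → 0.0896793 m³
Result: 1.35685 + 0.0772981 − 0.0896793 = 1.34447 m³

1.344 m³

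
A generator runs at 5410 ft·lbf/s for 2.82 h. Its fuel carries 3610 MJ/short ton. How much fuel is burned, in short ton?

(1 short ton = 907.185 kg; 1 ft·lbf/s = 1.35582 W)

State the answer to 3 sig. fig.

5410 ft·lbf/s → 7334.99 W
2.82 h → 10152 s
E = P × t = 7334.99 × 10152 = 7.44648×10⁷ J
3610 MJ/short ton → 3.97934×10⁶ J/kg
m = E / e_s = 7.44648×10⁷ / 3.97934×10⁶ = 18.7129 kg
In short ton: 18.7129 / 907.185 = 0.0206274 short ton

0.0206 short ton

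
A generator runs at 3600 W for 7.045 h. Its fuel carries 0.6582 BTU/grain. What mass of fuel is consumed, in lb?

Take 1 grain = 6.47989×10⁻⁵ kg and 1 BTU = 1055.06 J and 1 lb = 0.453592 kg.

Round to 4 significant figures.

18.78 lb

7.045 h → 25362 s
E = P × t = 3600 × 25362 = 9.13032×10⁷ J
0.6582 BTU/grain → 1.07169×10⁷ J/kg
m = E / e_s = 9.13032×10⁷ / 1.07169×10⁷ = 8.51955 kg
In lb: 8.51955 / 0.453592 = 18.7824 lb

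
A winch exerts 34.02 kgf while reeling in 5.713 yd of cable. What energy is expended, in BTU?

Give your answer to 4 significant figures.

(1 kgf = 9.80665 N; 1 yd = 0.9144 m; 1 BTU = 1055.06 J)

34.02 kgf × 9.80665 = 333.622 N
5.713 yd × 0.9144 = 5.22397 m
W = F × d = 333.622 N × 5.22397 m = 1742.83 J
1742.83 J ÷ (1055.06 J/BTU) = 1.65188 BTU

1.652 BTU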